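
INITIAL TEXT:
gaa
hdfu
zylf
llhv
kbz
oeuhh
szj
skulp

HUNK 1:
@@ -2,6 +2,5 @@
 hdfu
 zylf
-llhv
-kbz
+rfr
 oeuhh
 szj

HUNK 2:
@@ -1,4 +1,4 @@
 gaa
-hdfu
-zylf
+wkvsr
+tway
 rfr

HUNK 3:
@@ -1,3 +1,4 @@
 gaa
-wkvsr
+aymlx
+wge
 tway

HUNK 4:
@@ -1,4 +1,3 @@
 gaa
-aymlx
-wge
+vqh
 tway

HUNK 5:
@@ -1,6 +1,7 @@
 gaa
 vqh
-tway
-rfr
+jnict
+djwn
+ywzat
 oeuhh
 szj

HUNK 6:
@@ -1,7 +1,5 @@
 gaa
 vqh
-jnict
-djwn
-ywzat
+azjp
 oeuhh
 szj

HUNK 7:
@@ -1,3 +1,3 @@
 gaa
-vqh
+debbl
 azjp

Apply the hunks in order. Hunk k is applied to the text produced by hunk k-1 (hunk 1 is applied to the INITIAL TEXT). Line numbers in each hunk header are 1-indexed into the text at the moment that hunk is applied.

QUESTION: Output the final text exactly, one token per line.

Answer: gaa
debbl
azjp
oeuhh
szj
skulp

Derivation:
Hunk 1: at line 2 remove [llhv,kbz] add [rfr] -> 7 lines: gaa hdfu zylf rfr oeuhh szj skulp
Hunk 2: at line 1 remove [hdfu,zylf] add [wkvsr,tway] -> 7 lines: gaa wkvsr tway rfr oeuhh szj skulp
Hunk 3: at line 1 remove [wkvsr] add [aymlx,wge] -> 8 lines: gaa aymlx wge tway rfr oeuhh szj skulp
Hunk 4: at line 1 remove [aymlx,wge] add [vqh] -> 7 lines: gaa vqh tway rfr oeuhh szj skulp
Hunk 5: at line 1 remove [tway,rfr] add [jnict,djwn,ywzat] -> 8 lines: gaa vqh jnict djwn ywzat oeuhh szj skulp
Hunk 6: at line 1 remove [jnict,djwn,ywzat] add [azjp] -> 6 lines: gaa vqh azjp oeuhh szj skulp
Hunk 7: at line 1 remove [vqh] add [debbl] -> 6 lines: gaa debbl azjp oeuhh szj skulp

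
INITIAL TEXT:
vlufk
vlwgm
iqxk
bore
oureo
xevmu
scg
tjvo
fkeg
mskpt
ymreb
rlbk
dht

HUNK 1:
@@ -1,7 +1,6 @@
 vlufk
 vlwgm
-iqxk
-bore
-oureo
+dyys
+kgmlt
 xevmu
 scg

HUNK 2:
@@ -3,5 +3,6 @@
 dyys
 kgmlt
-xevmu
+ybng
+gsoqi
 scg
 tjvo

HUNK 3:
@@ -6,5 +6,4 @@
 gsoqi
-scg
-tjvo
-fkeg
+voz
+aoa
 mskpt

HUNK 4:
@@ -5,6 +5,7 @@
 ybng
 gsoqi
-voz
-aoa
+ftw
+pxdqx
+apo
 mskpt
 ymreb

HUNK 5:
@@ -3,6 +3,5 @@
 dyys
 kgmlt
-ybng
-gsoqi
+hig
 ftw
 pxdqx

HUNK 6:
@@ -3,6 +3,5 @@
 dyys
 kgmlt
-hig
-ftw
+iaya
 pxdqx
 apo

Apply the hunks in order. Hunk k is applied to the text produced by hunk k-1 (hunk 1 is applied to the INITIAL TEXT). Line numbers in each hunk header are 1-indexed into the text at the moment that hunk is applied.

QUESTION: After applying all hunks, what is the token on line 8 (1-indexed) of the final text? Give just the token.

Answer: mskpt

Derivation:
Hunk 1: at line 1 remove [iqxk,bore,oureo] add [dyys,kgmlt] -> 12 lines: vlufk vlwgm dyys kgmlt xevmu scg tjvo fkeg mskpt ymreb rlbk dht
Hunk 2: at line 3 remove [xevmu] add [ybng,gsoqi] -> 13 lines: vlufk vlwgm dyys kgmlt ybng gsoqi scg tjvo fkeg mskpt ymreb rlbk dht
Hunk 3: at line 6 remove [scg,tjvo,fkeg] add [voz,aoa] -> 12 lines: vlufk vlwgm dyys kgmlt ybng gsoqi voz aoa mskpt ymreb rlbk dht
Hunk 4: at line 5 remove [voz,aoa] add [ftw,pxdqx,apo] -> 13 lines: vlufk vlwgm dyys kgmlt ybng gsoqi ftw pxdqx apo mskpt ymreb rlbk dht
Hunk 5: at line 3 remove [ybng,gsoqi] add [hig] -> 12 lines: vlufk vlwgm dyys kgmlt hig ftw pxdqx apo mskpt ymreb rlbk dht
Hunk 6: at line 3 remove [hig,ftw] add [iaya] -> 11 lines: vlufk vlwgm dyys kgmlt iaya pxdqx apo mskpt ymreb rlbk dht
Final line 8: mskpt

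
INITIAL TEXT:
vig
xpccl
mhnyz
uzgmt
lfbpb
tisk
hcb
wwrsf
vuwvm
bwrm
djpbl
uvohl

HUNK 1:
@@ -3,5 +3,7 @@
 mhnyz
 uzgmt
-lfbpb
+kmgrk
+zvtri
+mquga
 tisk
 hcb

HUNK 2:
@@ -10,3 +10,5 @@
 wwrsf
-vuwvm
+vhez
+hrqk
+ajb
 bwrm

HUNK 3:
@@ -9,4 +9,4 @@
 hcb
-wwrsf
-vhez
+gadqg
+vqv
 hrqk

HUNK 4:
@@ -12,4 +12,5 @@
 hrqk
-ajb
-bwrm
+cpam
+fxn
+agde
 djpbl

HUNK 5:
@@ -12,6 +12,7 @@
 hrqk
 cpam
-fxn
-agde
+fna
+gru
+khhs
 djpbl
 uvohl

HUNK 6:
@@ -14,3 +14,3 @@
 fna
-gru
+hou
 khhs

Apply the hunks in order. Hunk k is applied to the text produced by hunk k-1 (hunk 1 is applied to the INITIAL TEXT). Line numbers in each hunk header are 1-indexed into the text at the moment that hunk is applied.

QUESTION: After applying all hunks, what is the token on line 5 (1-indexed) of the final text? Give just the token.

Hunk 1: at line 3 remove [lfbpb] add [kmgrk,zvtri,mquga] -> 14 lines: vig xpccl mhnyz uzgmt kmgrk zvtri mquga tisk hcb wwrsf vuwvm bwrm djpbl uvohl
Hunk 2: at line 10 remove [vuwvm] add [vhez,hrqk,ajb] -> 16 lines: vig xpccl mhnyz uzgmt kmgrk zvtri mquga tisk hcb wwrsf vhez hrqk ajb bwrm djpbl uvohl
Hunk 3: at line 9 remove [wwrsf,vhez] add [gadqg,vqv] -> 16 lines: vig xpccl mhnyz uzgmt kmgrk zvtri mquga tisk hcb gadqg vqv hrqk ajb bwrm djpbl uvohl
Hunk 4: at line 12 remove [ajb,bwrm] add [cpam,fxn,agde] -> 17 lines: vig xpccl mhnyz uzgmt kmgrk zvtri mquga tisk hcb gadqg vqv hrqk cpam fxn agde djpbl uvohl
Hunk 5: at line 12 remove [fxn,agde] add [fna,gru,khhs] -> 18 lines: vig xpccl mhnyz uzgmt kmgrk zvtri mquga tisk hcb gadqg vqv hrqk cpam fna gru khhs djpbl uvohl
Hunk 6: at line 14 remove [gru] add [hou] -> 18 lines: vig xpccl mhnyz uzgmt kmgrk zvtri mquga tisk hcb gadqg vqv hrqk cpam fna hou khhs djpbl uvohl
Final line 5: kmgrk

Answer: kmgrk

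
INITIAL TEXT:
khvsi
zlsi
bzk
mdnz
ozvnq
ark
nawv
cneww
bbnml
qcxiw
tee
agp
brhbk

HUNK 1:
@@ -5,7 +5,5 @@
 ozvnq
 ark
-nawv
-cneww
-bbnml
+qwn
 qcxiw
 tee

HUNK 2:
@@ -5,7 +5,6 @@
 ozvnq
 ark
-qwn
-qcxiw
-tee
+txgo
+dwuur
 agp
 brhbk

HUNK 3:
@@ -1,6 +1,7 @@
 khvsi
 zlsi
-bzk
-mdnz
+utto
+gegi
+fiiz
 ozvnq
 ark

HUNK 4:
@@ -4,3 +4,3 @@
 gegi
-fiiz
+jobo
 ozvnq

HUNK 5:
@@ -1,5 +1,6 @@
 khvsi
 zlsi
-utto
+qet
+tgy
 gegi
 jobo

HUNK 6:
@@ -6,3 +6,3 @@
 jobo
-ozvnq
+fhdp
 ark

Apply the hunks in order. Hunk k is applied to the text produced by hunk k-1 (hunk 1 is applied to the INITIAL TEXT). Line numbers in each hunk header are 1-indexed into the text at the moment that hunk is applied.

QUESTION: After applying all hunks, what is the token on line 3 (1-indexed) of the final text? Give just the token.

Hunk 1: at line 5 remove [nawv,cneww,bbnml] add [qwn] -> 11 lines: khvsi zlsi bzk mdnz ozvnq ark qwn qcxiw tee agp brhbk
Hunk 2: at line 5 remove [qwn,qcxiw,tee] add [txgo,dwuur] -> 10 lines: khvsi zlsi bzk mdnz ozvnq ark txgo dwuur agp brhbk
Hunk 3: at line 1 remove [bzk,mdnz] add [utto,gegi,fiiz] -> 11 lines: khvsi zlsi utto gegi fiiz ozvnq ark txgo dwuur agp brhbk
Hunk 4: at line 4 remove [fiiz] add [jobo] -> 11 lines: khvsi zlsi utto gegi jobo ozvnq ark txgo dwuur agp brhbk
Hunk 5: at line 1 remove [utto] add [qet,tgy] -> 12 lines: khvsi zlsi qet tgy gegi jobo ozvnq ark txgo dwuur agp brhbk
Hunk 6: at line 6 remove [ozvnq] add [fhdp] -> 12 lines: khvsi zlsi qet tgy gegi jobo fhdp ark txgo dwuur agp brhbk
Final line 3: qet

Answer: qet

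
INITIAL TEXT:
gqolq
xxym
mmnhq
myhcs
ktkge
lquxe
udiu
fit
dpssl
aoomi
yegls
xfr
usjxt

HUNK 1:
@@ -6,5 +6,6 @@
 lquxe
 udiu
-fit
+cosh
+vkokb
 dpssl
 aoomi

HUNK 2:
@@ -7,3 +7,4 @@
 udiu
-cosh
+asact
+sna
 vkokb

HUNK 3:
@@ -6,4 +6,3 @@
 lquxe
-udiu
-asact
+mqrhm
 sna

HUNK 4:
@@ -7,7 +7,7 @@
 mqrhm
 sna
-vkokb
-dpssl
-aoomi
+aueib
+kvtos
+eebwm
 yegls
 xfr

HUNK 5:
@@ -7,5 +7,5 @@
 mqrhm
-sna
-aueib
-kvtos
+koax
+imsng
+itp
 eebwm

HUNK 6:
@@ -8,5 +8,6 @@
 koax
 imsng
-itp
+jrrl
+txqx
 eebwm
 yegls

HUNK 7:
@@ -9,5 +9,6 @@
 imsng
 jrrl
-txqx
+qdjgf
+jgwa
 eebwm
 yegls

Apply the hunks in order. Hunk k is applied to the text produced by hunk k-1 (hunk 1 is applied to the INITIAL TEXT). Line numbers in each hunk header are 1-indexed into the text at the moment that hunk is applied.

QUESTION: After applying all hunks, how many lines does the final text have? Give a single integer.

Hunk 1: at line 6 remove [fit] add [cosh,vkokb] -> 14 lines: gqolq xxym mmnhq myhcs ktkge lquxe udiu cosh vkokb dpssl aoomi yegls xfr usjxt
Hunk 2: at line 7 remove [cosh] add [asact,sna] -> 15 lines: gqolq xxym mmnhq myhcs ktkge lquxe udiu asact sna vkokb dpssl aoomi yegls xfr usjxt
Hunk 3: at line 6 remove [udiu,asact] add [mqrhm] -> 14 lines: gqolq xxym mmnhq myhcs ktkge lquxe mqrhm sna vkokb dpssl aoomi yegls xfr usjxt
Hunk 4: at line 7 remove [vkokb,dpssl,aoomi] add [aueib,kvtos,eebwm] -> 14 lines: gqolq xxym mmnhq myhcs ktkge lquxe mqrhm sna aueib kvtos eebwm yegls xfr usjxt
Hunk 5: at line 7 remove [sna,aueib,kvtos] add [koax,imsng,itp] -> 14 lines: gqolq xxym mmnhq myhcs ktkge lquxe mqrhm koax imsng itp eebwm yegls xfr usjxt
Hunk 6: at line 8 remove [itp] add [jrrl,txqx] -> 15 lines: gqolq xxym mmnhq myhcs ktkge lquxe mqrhm koax imsng jrrl txqx eebwm yegls xfr usjxt
Hunk 7: at line 9 remove [txqx] add [qdjgf,jgwa] -> 16 lines: gqolq xxym mmnhq myhcs ktkge lquxe mqrhm koax imsng jrrl qdjgf jgwa eebwm yegls xfr usjxt
Final line count: 16

Answer: 16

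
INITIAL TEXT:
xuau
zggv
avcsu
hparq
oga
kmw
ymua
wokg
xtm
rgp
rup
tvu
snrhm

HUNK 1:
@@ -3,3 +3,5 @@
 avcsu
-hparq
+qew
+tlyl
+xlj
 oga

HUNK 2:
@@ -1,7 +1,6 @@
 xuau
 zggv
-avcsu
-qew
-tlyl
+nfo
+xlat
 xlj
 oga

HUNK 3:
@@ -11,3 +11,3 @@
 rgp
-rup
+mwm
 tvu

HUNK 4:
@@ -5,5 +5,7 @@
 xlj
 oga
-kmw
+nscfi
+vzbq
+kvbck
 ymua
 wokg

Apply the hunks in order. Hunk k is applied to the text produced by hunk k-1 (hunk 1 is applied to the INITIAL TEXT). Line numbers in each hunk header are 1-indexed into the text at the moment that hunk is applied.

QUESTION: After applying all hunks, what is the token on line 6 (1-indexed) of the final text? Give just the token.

Hunk 1: at line 3 remove [hparq] add [qew,tlyl,xlj] -> 15 lines: xuau zggv avcsu qew tlyl xlj oga kmw ymua wokg xtm rgp rup tvu snrhm
Hunk 2: at line 1 remove [avcsu,qew,tlyl] add [nfo,xlat] -> 14 lines: xuau zggv nfo xlat xlj oga kmw ymua wokg xtm rgp rup tvu snrhm
Hunk 3: at line 11 remove [rup] add [mwm] -> 14 lines: xuau zggv nfo xlat xlj oga kmw ymua wokg xtm rgp mwm tvu snrhm
Hunk 4: at line 5 remove [kmw] add [nscfi,vzbq,kvbck] -> 16 lines: xuau zggv nfo xlat xlj oga nscfi vzbq kvbck ymua wokg xtm rgp mwm tvu snrhm
Final line 6: oga

Answer: oga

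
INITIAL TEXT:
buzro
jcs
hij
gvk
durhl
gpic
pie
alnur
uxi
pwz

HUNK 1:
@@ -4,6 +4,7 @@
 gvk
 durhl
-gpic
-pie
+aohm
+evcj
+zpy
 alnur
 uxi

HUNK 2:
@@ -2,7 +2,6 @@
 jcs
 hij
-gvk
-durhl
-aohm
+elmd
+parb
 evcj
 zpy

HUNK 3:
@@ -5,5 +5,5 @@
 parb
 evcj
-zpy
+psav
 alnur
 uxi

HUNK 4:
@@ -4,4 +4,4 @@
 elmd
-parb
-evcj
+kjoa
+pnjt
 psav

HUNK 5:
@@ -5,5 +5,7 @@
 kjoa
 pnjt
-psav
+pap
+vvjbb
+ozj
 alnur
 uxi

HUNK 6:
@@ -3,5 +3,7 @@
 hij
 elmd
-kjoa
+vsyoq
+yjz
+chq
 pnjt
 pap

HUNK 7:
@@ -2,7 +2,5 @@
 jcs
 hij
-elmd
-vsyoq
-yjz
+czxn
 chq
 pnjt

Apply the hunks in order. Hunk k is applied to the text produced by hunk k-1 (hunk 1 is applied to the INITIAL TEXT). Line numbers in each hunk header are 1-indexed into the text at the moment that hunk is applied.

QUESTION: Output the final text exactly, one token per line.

Answer: buzro
jcs
hij
czxn
chq
pnjt
pap
vvjbb
ozj
alnur
uxi
pwz

Derivation:
Hunk 1: at line 4 remove [gpic,pie] add [aohm,evcj,zpy] -> 11 lines: buzro jcs hij gvk durhl aohm evcj zpy alnur uxi pwz
Hunk 2: at line 2 remove [gvk,durhl,aohm] add [elmd,parb] -> 10 lines: buzro jcs hij elmd parb evcj zpy alnur uxi pwz
Hunk 3: at line 5 remove [zpy] add [psav] -> 10 lines: buzro jcs hij elmd parb evcj psav alnur uxi pwz
Hunk 4: at line 4 remove [parb,evcj] add [kjoa,pnjt] -> 10 lines: buzro jcs hij elmd kjoa pnjt psav alnur uxi pwz
Hunk 5: at line 5 remove [psav] add [pap,vvjbb,ozj] -> 12 lines: buzro jcs hij elmd kjoa pnjt pap vvjbb ozj alnur uxi pwz
Hunk 6: at line 3 remove [kjoa] add [vsyoq,yjz,chq] -> 14 lines: buzro jcs hij elmd vsyoq yjz chq pnjt pap vvjbb ozj alnur uxi pwz
Hunk 7: at line 2 remove [elmd,vsyoq,yjz] add [czxn] -> 12 lines: buzro jcs hij czxn chq pnjt pap vvjbb ozj alnur uxi pwz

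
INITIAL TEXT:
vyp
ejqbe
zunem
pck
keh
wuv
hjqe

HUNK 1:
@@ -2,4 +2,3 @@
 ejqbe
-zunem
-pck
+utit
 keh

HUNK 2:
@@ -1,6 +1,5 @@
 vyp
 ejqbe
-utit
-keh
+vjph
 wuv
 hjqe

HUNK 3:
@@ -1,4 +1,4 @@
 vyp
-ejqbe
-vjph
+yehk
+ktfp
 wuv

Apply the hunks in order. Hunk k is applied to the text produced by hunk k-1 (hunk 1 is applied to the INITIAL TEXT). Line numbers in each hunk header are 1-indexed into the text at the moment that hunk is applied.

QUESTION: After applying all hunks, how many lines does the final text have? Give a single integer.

Answer: 5

Derivation:
Hunk 1: at line 2 remove [zunem,pck] add [utit] -> 6 lines: vyp ejqbe utit keh wuv hjqe
Hunk 2: at line 1 remove [utit,keh] add [vjph] -> 5 lines: vyp ejqbe vjph wuv hjqe
Hunk 3: at line 1 remove [ejqbe,vjph] add [yehk,ktfp] -> 5 lines: vyp yehk ktfp wuv hjqe
Final line count: 5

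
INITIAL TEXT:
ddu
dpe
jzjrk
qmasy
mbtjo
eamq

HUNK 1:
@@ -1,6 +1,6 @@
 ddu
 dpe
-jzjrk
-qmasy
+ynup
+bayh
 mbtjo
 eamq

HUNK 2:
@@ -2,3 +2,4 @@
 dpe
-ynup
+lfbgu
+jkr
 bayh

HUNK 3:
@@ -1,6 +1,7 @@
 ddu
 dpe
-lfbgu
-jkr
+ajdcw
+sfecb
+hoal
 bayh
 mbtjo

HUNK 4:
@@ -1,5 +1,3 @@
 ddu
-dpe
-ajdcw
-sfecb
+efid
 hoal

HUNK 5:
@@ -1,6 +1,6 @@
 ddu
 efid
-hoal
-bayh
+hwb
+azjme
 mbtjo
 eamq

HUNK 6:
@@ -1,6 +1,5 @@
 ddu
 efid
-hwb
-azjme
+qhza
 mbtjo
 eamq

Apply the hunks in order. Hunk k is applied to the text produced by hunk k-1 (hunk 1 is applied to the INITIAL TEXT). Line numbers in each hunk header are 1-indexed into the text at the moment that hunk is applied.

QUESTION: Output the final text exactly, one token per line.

Hunk 1: at line 1 remove [jzjrk,qmasy] add [ynup,bayh] -> 6 lines: ddu dpe ynup bayh mbtjo eamq
Hunk 2: at line 2 remove [ynup] add [lfbgu,jkr] -> 7 lines: ddu dpe lfbgu jkr bayh mbtjo eamq
Hunk 3: at line 1 remove [lfbgu,jkr] add [ajdcw,sfecb,hoal] -> 8 lines: ddu dpe ajdcw sfecb hoal bayh mbtjo eamq
Hunk 4: at line 1 remove [dpe,ajdcw,sfecb] add [efid] -> 6 lines: ddu efid hoal bayh mbtjo eamq
Hunk 5: at line 1 remove [hoal,bayh] add [hwb,azjme] -> 6 lines: ddu efid hwb azjme mbtjo eamq
Hunk 6: at line 1 remove [hwb,azjme] add [qhza] -> 5 lines: ddu efid qhza mbtjo eamq

Answer: ddu
efid
qhza
mbtjo
eamq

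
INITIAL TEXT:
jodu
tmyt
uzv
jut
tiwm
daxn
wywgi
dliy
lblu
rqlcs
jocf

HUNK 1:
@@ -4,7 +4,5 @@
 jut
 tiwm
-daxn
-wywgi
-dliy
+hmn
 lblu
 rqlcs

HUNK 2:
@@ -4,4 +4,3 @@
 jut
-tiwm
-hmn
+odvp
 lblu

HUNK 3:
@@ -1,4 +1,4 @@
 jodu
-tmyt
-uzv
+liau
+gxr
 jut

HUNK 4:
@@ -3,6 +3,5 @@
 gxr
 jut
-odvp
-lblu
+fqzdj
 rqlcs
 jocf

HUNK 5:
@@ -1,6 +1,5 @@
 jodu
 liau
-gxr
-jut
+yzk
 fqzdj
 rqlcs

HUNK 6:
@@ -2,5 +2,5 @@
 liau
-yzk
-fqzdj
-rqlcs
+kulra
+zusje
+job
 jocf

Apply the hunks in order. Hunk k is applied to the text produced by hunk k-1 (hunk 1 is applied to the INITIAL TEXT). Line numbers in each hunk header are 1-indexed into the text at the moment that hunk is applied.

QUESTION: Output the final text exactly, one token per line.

Answer: jodu
liau
kulra
zusje
job
jocf

Derivation:
Hunk 1: at line 4 remove [daxn,wywgi,dliy] add [hmn] -> 9 lines: jodu tmyt uzv jut tiwm hmn lblu rqlcs jocf
Hunk 2: at line 4 remove [tiwm,hmn] add [odvp] -> 8 lines: jodu tmyt uzv jut odvp lblu rqlcs jocf
Hunk 3: at line 1 remove [tmyt,uzv] add [liau,gxr] -> 8 lines: jodu liau gxr jut odvp lblu rqlcs jocf
Hunk 4: at line 3 remove [odvp,lblu] add [fqzdj] -> 7 lines: jodu liau gxr jut fqzdj rqlcs jocf
Hunk 5: at line 1 remove [gxr,jut] add [yzk] -> 6 lines: jodu liau yzk fqzdj rqlcs jocf
Hunk 6: at line 2 remove [yzk,fqzdj,rqlcs] add [kulra,zusje,job] -> 6 lines: jodu liau kulra zusje job jocf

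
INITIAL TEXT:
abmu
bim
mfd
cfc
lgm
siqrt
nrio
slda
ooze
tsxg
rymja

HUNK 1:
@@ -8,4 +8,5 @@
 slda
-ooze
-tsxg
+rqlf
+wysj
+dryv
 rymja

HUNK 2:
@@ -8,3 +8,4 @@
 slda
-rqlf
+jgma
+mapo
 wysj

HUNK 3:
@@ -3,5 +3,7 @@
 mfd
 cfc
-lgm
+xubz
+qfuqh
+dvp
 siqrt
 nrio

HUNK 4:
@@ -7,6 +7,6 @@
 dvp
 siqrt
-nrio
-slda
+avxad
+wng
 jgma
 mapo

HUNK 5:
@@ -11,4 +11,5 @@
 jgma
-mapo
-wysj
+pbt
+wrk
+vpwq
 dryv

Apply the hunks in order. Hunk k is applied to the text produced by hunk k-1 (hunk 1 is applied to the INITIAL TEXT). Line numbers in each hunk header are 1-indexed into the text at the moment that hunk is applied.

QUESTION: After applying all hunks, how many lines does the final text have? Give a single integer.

Answer: 16

Derivation:
Hunk 1: at line 8 remove [ooze,tsxg] add [rqlf,wysj,dryv] -> 12 lines: abmu bim mfd cfc lgm siqrt nrio slda rqlf wysj dryv rymja
Hunk 2: at line 8 remove [rqlf] add [jgma,mapo] -> 13 lines: abmu bim mfd cfc lgm siqrt nrio slda jgma mapo wysj dryv rymja
Hunk 3: at line 3 remove [lgm] add [xubz,qfuqh,dvp] -> 15 lines: abmu bim mfd cfc xubz qfuqh dvp siqrt nrio slda jgma mapo wysj dryv rymja
Hunk 4: at line 7 remove [nrio,slda] add [avxad,wng] -> 15 lines: abmu bim mfd cfc xubz qfuqh dvp siqrt avxad wng jgma mapo wysj dryv rymja
Hunk 5: at line 11 remove [mapo,wysj] add [pbt,wrk,vpwq] -> 16 lines: abmu bim mfd cfc xubz qfuqh dvp siqrt avxad wng jgma pbt wrk vpwq dryv rymja
Final line count: 16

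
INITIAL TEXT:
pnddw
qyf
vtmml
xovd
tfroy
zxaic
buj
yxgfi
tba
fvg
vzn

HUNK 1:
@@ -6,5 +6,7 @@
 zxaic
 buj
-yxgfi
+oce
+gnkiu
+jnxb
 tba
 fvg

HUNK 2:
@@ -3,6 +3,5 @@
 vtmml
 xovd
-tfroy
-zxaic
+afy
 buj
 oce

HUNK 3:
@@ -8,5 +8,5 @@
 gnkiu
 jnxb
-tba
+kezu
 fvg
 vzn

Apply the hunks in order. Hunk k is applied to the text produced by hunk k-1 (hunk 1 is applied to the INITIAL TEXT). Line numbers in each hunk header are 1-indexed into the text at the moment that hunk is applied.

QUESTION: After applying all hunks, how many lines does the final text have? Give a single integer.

Hunk 1: at line 6 remove [yxgfi] add [oce,gnkiu,jnxb] -> 13 lines: pnddw qyf vtmml xovd tfroy zxaic buj oce gnkiu jnxb tba fvg vzn
Hunk 2: at line 3 remove [tfroy,zxaic] add [afy] -> 12 lines: pnddw qyf vtmml xovd afy buj oce gnkiu jnxb tba fvg vzn
Hunk 3: at line 8 remove [tba] add [kezu] -> 12 lines: pnddw qyf vtmml xovd afy buj oce gnkiu jnxb kezu fvg vzn
Final line count: 12

Answer: 12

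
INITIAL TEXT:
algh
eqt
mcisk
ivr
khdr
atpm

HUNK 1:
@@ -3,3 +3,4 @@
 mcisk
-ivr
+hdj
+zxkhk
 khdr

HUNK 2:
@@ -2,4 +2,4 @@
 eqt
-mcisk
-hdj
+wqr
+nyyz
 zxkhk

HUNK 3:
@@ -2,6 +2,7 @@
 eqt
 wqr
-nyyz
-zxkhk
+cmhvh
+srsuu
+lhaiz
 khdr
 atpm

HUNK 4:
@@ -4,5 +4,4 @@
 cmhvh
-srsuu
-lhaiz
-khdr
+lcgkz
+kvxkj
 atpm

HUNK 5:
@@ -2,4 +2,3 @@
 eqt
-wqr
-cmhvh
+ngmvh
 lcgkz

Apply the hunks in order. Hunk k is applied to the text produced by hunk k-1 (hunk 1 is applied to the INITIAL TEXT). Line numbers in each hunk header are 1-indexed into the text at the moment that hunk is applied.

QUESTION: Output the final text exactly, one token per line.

Answer: algh
eqt
ngmvh
lcgkz
kvxkj
atpm

Derivation:
Hunk 1: at line 3 remove [ivr] add [hdj,zxkhk] -> 7 lines: algh eqt mcisk hdj zxkhk khdr atpm
Hunk 2: at line 2 remove [mcisk,hdj] add [wqr,nyyz] -> 7 lines: algh eqt wqr nyyz zxkhk khdr atpm
Hunk 3: at line 2 remove [nyyz,zxkhk] add [cmhvh,srsuu,lhaiz] -> 8 lines: algh eqt wqr cmhvh srsuu lhaiz khdr atpm
Hunk 4: at line 4 remove [srsuu,lhaiz,khdr] add [lcgkz,kvxkj] -> 7 lines: algh eqt wqr cmhvh lcgkz kvxkj atpm
Hunk 5: at line 2 remove [wqr,cmhvh] add [ngmvh] -> 6 lines: algh eqt ngmvh lcgkz kvxkj atpm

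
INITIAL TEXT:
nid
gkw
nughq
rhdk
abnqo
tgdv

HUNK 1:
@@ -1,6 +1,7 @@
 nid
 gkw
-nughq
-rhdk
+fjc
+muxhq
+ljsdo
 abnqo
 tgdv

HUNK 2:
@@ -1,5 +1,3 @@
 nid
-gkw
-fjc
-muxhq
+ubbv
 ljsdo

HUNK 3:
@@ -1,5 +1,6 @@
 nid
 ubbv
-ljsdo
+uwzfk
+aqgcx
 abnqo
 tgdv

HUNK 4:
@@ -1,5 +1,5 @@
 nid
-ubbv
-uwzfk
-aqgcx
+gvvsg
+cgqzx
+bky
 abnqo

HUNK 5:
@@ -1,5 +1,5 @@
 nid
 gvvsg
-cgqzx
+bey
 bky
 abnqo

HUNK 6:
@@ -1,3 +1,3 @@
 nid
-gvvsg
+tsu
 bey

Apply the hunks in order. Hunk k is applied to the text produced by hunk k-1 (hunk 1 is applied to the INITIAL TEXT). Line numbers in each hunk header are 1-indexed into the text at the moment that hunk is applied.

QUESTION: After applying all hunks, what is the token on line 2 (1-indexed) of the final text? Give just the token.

Answer: tsu

Derivation:
Hunk 1: at line 1 remove [nughq,rhdk] add [fjc,muxhq,ljsdo] -> 7 lines: nid gkw fjc muxhq ljsdo abnqo tgdv
Hunk 2: at line 1 remove [gkw,fjc,muxhq] add [ubbv] -> 5 lines: nid ubbv ljsdo abnqo tgdv
Hunk 3: at line 1 remove [ljsdo] add [uwzfk,aqgcx] -> 6 lines: nid ubbv uwzfk aqgcx abnqo tgdv
Hunk 4: at line 1 remove [ubbv,uwzfk,aqgcx] add [gvvsg,cgqzx,bky] -> 6 lines: nid gvvsg cgqzx bky abnqo tgdv
Hunk 5: at line 1 remove [cgqzx] add [bey] -> 6 lines: nid gvvsg bey bky abnqo tgdv
Hunk 6: at line 1 remove [gvvsg] add [tsu] -> 6 lines: nid tsu bey bky abnqo tgdv
Final line 2: tsu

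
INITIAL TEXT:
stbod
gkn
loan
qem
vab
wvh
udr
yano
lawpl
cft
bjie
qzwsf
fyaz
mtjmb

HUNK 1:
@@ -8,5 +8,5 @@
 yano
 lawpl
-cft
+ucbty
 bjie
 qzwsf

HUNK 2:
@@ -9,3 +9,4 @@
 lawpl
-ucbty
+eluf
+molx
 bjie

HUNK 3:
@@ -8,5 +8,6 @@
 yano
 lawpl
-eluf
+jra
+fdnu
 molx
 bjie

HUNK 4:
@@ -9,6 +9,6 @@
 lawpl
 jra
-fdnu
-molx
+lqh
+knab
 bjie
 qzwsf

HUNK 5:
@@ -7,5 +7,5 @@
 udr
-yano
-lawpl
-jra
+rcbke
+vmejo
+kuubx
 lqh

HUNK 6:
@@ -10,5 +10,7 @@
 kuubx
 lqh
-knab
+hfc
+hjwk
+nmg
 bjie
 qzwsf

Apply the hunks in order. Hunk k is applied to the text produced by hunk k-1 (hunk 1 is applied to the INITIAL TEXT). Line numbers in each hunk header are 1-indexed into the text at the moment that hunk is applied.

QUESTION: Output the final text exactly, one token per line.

Hunk 1: at line 8 remove [cft] add [ucbty] -> 14 lines: stbod gkn loan qem vab wvh udr yano lawpl ucbty bjie qzwsf fyaz mtjmb
Hunk 2: at line 9 remove [ucbty] add [eluf,molx] -> 15 lines: stbod gkn loan qem vab wvh udr yano lawpl eluf molx bjie qzwsf fyaz mtjmb
Hunk 3: at line 8 remove [eluf] add [jra,fdnu] -> 16 lines: stbod gkn loan qem vab wvh udr yano lawpl jra fdnu molx bjie qzwsf fyaz mtjmb
Hunk 4: at line 9 remove [fdnu,molx] add [lqh,knab] -> 16 lines: stbod gkn loan qem vab wvh udr yano lawpl jra lqh knab bjie qzwsf fyaz mtjmb
Hunk 5: at line 7 remove [yano,lawpl,jra] add [rcbke,vmejo,kuubx] -> 16 lines: stbod gkn loan qem vab wvh udr rcbke vmejo kuubx lqh knab bjie qzwsf fyaz mtjmb
Hunk 6: at line 10 remove [knab] add [hfc,hjwk,nmg] -> 18 lines: stbod gkn loan qem vab wvh udr rcbke vmejo kuubx lqh hfc hjwk nmg bjie qzwsf fyaz mtjmb

Answer: stbod
gkn
loan
qem
vab
wvh
udr
rcbke
vmejo
kuubx
lqh
hfc
hjwk
nmg
bjie
qzwsf
fyaz
mtjmb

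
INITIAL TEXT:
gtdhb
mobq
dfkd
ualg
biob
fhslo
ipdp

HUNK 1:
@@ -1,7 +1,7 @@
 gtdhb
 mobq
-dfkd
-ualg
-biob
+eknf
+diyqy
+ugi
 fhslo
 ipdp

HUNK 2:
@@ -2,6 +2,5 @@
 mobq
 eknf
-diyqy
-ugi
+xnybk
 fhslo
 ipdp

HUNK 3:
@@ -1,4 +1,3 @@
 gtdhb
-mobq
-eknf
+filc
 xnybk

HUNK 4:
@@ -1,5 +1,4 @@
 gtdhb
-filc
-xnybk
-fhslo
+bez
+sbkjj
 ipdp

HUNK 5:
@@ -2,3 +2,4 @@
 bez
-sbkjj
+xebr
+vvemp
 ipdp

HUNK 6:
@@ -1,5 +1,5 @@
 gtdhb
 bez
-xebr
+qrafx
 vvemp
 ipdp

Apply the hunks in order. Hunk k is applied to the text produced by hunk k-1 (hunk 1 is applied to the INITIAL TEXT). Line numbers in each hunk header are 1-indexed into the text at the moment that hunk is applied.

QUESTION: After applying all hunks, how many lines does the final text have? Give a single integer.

Answer: 5

Derivation:
Hunk 1: at line 1 remove [dfkd,ualg,biob] add [eknf,diyqy,ugi] -> 7 lines: gtdhb mobq eknf diyqy ugi fhslo ipdp
Hunk 2: at line 2 remove [diyqy,ugi] add [xnybk] -> 6 lines: gtdhb mobq eknf xnybk fhslo ipdp
Hunk 3: at line 1 remove [mobq,eknf] add [filc] -> 5 lines: gtdhb filc xnybk fhslo ipdp
Hunk 4: at line 1 remove [filc,xnybk,fhslo] add [bez,sbkjj] -> 4 lines: gtdhb bez sbkjj ipdp
Hunk 5: at line 2 remove [sbkjj] add [xebr,vvemp] -> 5 lines: gtdhb bez xebr vvemp ipdp
Hunk 6: at line 1 remove [xebr] add [qrafx] -> 5 lines: gtdhb bez qrafx vvemp ipdp
Final line count: 5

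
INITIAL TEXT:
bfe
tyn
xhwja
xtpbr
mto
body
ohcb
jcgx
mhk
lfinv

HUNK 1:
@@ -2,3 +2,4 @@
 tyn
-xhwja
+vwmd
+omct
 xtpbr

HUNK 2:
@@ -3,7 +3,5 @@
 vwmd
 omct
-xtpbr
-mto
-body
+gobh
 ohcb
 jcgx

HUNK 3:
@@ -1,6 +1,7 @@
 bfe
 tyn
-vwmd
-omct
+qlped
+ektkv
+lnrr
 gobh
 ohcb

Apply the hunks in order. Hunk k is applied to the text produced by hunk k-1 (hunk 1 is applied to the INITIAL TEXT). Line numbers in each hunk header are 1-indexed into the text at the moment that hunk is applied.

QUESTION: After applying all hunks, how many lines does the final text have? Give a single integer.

Hunk 1: at line 2 remove [xhwja] add [vwmd,omct] -> 11 lines: bfe tyn vwmd omct xtpbr mto body ohcb jcgx mhk lfinv
Hunk 2: at line 3 remove [xtpbr,mto,body] add [gobh] -> 9 lines: bfe tyn vwmd omct gobh ohcb jcgx mhk lfinv
Hunk 3: at line 1 remove [vwmd,omct] add [qlped,ektkv,lnrr] -> 10 lines: bfe tyn qlped ektkv lnrr gobh ohcb jcgx mhk lfinv
Final line count: 10

Answer: 10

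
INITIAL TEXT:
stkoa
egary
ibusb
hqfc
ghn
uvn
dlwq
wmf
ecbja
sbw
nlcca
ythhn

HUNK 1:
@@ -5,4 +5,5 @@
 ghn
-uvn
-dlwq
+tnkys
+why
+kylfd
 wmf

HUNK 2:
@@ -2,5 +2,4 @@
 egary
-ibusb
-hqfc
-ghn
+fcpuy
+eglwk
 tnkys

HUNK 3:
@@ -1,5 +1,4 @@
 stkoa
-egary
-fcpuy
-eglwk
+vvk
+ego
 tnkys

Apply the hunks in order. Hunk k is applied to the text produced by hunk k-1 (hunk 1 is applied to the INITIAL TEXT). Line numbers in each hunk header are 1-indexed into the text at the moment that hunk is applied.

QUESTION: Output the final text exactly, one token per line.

Answer: stkoa
vvk
ego
tnkys
why
kylfd
wmf
ecbja
sbw
nlcca
ythhn

Derivation:
Hunk 1: at line 5 remove [uvn,dlwq] add [tnkys,why,kylfd] -> 13 lines: stkoa egary ibusb hqfc ghn tnkys why kylfd wmf ecbja sbw nlcca ythhn
Hunk 2: at line 2 remove [ibusb,hqfc,ghn] add [fcpuy,eglwk] -> 12 lines: stkoa egary fcpuy eglwk tnkys why kylfd wmf ecbja sbw nlcca ythhn
Hunk 3: at line 1 remove [egary,fcpuy,eglwk] add [vvk,ego] -> 11 lines: stkoa vvk ego tnkys why kylfd wmf ecbja sbw nlcca ythhn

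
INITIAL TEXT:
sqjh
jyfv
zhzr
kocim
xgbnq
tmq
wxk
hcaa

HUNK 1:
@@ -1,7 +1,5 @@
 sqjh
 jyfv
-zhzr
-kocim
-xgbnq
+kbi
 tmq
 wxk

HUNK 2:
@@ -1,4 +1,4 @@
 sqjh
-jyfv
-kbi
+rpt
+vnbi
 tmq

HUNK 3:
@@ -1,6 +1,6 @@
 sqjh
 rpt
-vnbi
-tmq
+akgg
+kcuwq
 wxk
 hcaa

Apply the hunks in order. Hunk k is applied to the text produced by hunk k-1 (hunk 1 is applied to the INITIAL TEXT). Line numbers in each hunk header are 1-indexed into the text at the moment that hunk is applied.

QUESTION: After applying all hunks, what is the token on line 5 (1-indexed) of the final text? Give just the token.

Answer: wxk

Derivation:
Hunk 1: at line 1 remove [zhzr,kocim,xgbnq] add [kbi] -> 6 lines: sqjh jyfv kbi tmq wxk hcaa
Hunk 2: at line 1 remove [jyfv,kbi] add [rpt,vnbi] -> 6 lines: sqjh rpt vnbi tmq wxk hcaa
Hunk 3: at line 1 remove [vnbi,tmq] add [akgg,kcuwq] -> 6 lines: sqjh rpt akgg kcuwq wxk hcaa
Final line 5: wxk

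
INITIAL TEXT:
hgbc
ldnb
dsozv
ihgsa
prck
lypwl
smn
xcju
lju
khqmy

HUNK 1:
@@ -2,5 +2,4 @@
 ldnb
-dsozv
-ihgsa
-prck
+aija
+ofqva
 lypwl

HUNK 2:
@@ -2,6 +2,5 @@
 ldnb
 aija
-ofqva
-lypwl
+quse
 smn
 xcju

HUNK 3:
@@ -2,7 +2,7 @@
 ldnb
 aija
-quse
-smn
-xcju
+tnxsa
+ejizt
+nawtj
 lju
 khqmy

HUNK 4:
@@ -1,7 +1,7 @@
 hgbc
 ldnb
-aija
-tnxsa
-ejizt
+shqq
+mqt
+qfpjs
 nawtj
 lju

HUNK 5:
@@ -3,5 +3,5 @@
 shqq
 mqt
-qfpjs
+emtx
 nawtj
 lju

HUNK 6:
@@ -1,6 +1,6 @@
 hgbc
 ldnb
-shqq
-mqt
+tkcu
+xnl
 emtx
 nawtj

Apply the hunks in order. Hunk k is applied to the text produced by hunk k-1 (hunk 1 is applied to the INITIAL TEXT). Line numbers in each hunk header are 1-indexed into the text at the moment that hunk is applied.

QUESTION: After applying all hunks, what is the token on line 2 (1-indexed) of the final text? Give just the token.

Hunk 1: at line 2 remove [dsozv,ihgsa,prck] add [aija,ofqva] -> 9 lines: hgbc ldnb aija ofqva lypwl smn xcju lju khqmy
Hunk 2: at line 2 remove [ofqva,lypwl] add [quse] -> 8 lines: hgbc ldnb aija quse smn xcju lju khqmy
Hunk 3: at line 2 remove [quse,smn,xcju] add [tnxsa,ejizt,nawtj] -> 8 lines: hgbc ldnb aija tnxsa ejizt nawtj lju khqmy
Hunk 4: at line 1 remove [aija,tnxsa,ejizt] add [shqq,mqt,qfpjs] -> 8 lines: hgbc ldnb shqq mqt qfpjs nawtj lju khqmy
Hunk 5: at line 3 remove [qfpjs] add [emtx] -> 8 lines: hgbc ldnb shqq mqt emtx nawtj lju khqmy
Hunk 6: at line 1 remove [shqq,mqt] add [tkcu,xnl] -> 8 lines: hgbc ldnb tkcu xnl emtx nawtj lju khqmy
Final line 2: ldnb

Answer: ldnb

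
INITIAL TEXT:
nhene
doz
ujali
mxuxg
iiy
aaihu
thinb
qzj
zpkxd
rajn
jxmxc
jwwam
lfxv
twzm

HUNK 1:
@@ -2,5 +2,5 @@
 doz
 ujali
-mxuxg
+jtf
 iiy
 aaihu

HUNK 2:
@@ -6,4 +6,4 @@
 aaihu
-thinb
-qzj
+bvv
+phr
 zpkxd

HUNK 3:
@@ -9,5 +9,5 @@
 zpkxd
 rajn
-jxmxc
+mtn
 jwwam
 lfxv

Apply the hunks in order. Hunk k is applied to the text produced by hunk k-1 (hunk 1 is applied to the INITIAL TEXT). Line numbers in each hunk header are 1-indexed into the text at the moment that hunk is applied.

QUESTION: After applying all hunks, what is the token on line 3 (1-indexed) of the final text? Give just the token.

Answer: ujali

Derivation:
Hunk 1: at line 2 remove [mxuxg] add [jtf] -> 14 lines: nhene doz ujali jtf iiy aaihu thinb qzj zpkxd rajn jxmxc jwwam lfxv twzm
Hunk 2: at line 6 remove [thinb,qzj] add [bvv,phr] -> 14 lines: nhene doz ujali jtf iiy aaihu bvv phr zpkxd rajn jxmxc jwwam lfxv twzm
Hunk 3: at line 9 remove [jxmxc] add [mtn] -> 14 lines: nhene doz ujali jtf iiy aaihu bvv phr zpkxd rajn mtn jwwam lfxv twzm
Final line 3: ujali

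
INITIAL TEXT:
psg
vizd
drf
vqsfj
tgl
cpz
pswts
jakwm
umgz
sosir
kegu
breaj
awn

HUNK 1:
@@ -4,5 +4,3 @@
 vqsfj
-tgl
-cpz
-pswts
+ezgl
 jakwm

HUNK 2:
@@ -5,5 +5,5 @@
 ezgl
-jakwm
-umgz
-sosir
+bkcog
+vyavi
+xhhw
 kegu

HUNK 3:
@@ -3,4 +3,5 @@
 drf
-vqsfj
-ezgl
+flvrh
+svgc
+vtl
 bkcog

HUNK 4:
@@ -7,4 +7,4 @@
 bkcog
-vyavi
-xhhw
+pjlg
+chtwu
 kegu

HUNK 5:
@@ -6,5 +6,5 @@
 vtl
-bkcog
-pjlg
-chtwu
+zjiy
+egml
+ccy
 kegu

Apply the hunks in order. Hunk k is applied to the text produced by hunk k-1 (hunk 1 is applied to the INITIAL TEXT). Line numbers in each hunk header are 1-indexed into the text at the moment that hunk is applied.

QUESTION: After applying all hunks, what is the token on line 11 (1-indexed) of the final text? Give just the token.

Answer: breaj

Derivation:
Hunk 1: at line 4 remove [tgl,cpz,pswts] add [ezgl] -> 11 lines: psg vizd drf vqsfj ezgl jakwm umgz sosir kegu breaj awn
Hunk 2: at line 5 remove [jakwm,umgz,sosir] add [bkcog,vyavi,xhhw] -> 11 lines: psg vizd drf vqsfj ezgl bkcog vyavi xhhw kegu breaj awn
Hunk 3: at line 3 remove [vqsfj,ezgl] add [flvrh,svgc,vtl] -> 12 lines: psg vizd drf flvrh svgc vtl bkcog vyavi xhhw kegu breaj awn
Hunk 4: at line 7 remove [vyavi,xhhw] add [pjlg,chtwu] -> 12 lines: psg vizd drf flvrh svgc vtl bkcog pjlg chtwu kegu breaj awn
Hunk 5: at line 6 remove [bkcog,pjlg,chtwu] add [zjiy,egml,ccy] -> 12 lines: psg vizd drf flvrh svgc vtl zjiy egml ccy kegu breaj awn
Final line 11: breaj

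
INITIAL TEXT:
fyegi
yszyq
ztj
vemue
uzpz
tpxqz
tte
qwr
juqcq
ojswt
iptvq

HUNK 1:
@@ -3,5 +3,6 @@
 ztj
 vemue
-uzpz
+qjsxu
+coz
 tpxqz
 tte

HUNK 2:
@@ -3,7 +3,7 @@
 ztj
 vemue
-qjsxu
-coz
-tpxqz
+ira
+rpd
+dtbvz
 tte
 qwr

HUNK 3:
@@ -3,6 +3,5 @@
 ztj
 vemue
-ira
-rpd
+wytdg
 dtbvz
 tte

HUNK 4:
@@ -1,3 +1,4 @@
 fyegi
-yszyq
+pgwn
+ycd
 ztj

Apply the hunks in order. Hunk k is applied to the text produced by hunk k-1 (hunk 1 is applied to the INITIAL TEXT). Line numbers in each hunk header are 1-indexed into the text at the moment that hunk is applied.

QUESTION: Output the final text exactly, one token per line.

Hunk 1: at line 3 remove [uzpz] add [qjsxu,coz] -> 12 lines: fyegi yszyq ztj vemue qjsxu coz tpxqz tte qwr juqcq ojswt iptvq
Hunk 2: at line 3 remove [qjsxu,coz,tpxqz] add [ira,rpd,dtbvz] -> 12 lines: fyegi yszyq ztj vemue ira rpd dtbvz tte qwr juqcq ojswt iptvq
Hunk 3: at line 3 remove [ira,rpd] add [wytdg] -> 11 lines: fyegi yszyq ztj vemue wytdg dtbvz tte qwr juqcq ojswt iptvq
Hunk 4: at line 1 remove [yszyq] add [pgwn,ycd] -> 12 lines: fyegi pgwn ycd ztj vemue wytdg dtbvz tte qwr juqcq ojswt iptvq

Answer: fyegi
pgwn
ycd
ztj
vemue
wytdg
dtbvz
tte
qwr
juqcq
ojswt
iptvq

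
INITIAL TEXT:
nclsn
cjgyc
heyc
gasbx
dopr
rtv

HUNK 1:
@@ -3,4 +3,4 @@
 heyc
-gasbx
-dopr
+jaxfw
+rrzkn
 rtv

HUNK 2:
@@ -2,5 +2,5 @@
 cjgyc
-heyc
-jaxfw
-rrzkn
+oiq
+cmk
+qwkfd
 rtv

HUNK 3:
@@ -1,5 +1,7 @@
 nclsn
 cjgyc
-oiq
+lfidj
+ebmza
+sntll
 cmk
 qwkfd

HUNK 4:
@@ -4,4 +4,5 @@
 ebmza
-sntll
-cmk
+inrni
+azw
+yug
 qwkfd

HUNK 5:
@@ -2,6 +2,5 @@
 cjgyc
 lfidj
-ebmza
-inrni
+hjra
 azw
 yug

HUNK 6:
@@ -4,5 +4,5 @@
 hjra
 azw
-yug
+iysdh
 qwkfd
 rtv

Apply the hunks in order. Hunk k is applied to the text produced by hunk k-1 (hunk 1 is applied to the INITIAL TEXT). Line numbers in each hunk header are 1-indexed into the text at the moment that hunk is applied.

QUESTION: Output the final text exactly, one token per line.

Answer: nclsn
cjgyc
lfidj
hjra
azw
iysdh
qwkfd
rtv

Derivation:
Hunk 1: at line 3 remove [gasbx,dopr] add [jaxfw,rrzkn] -> 6 lines: nclsn cjgyc heyc jaxfw rrzkn rtv
Hunk 2: at line 2 remove [heyc,jaxfw,rrzkn] add [oiq,cmk,qwkfd] -> 6 lines: nclsn cjgyc oiq cmk qwkfd rtv
Hunk 3: at line 1 remove [oiq] add [lfidj,ebmza,sntll] -> 8 lines: nclsn cjgyc lfidj ebmza sntll cmk qwkfd rtv
Hunk 4: at line 4 remove [sntll,cmk] add [inrni,azw,yug] -> 9 lines: nclsn cjgyc lfidj ebmza inrni azw yug qwkfd rtv
Hunk 5: at line 2 remove [ebmza,inrni] add [hjra] -> 8 lines: nclsn cjgyc lfidj hjra azw yug qwkfd rtv
Hunk 6: at line 4 remove [yug] add [iysdh] -> 8 lines: nclsn cjgyc lfidj hjra azw iysdh qwkfd rtv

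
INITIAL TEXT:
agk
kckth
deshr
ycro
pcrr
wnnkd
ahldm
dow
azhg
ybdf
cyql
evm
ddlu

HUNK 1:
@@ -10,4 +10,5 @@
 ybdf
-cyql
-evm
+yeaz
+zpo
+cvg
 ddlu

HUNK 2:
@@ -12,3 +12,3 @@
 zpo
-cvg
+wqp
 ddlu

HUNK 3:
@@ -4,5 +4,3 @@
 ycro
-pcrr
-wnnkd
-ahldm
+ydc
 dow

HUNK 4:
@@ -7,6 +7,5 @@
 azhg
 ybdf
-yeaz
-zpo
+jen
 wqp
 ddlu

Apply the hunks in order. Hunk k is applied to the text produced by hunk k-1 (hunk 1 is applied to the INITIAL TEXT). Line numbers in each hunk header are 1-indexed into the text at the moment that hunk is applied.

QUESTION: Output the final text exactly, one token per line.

Hunk 1: at line 10 remove [cyql,evm] add [yeaz,zpo,cvg] -> 14 lines: agk kckth deshr ycro pcrr wnnkd ahldm dow azhg ybdf yeaz zpo cvg ddlu
Hunk 2: at line 12 remove [cvg] add [wqp] -> 14 lines: agk kckth deshr ycro pcrr wnnkd ahldm dow azhg ybdf yeaz zpo wqp ddlu
Hunk 3: at line 4 remove [pcrr,wnnkd,ahldm] add [ydc] -> 12 lines: agk kckth deshr ycro ydc dow azhg ybdf yeaz zpo wqp ddlu
Hunk 4: at line 7 remove [yeaz,zpo] add [jen] -> 11 lines: agk kckth deshr ycro ydc dow azhg ybdf jen wqp ddlu

Answer: agk
kckth
deshr
ycro
ydc
dow
azhg
ybdf
jen
wqp
ddlu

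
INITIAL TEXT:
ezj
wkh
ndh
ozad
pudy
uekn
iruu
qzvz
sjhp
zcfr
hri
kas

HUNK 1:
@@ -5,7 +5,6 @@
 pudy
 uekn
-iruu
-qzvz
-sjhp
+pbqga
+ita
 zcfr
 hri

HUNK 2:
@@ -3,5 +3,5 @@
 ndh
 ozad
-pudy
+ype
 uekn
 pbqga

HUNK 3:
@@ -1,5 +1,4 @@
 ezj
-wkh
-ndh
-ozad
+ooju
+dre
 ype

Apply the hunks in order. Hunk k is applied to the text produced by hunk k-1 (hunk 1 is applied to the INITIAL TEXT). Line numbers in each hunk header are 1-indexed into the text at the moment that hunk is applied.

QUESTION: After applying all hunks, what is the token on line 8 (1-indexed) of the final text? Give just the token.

Hunk 1: at line 5 remove [iruu,qzvz,sjhp] add [pbqga,ita] -> 11 lines: ezj wkh ndh ozad pudy uekn pbqga ita zcfr hri kas
Hunk 2: at line 3 remove [pudy] add [ype] -> 11 lines: ezj wkh ndh ozad ype uekn pbqga ita zcfr hri kas
Hunk 3: at line 1 remove [wkh,ndh,ozad] add [ooju,dre] -> 10 lines: ezj ooju dre ype uekn pbqga ita zcfr hri kas
Final line 8: zcfr

Answer: zcfr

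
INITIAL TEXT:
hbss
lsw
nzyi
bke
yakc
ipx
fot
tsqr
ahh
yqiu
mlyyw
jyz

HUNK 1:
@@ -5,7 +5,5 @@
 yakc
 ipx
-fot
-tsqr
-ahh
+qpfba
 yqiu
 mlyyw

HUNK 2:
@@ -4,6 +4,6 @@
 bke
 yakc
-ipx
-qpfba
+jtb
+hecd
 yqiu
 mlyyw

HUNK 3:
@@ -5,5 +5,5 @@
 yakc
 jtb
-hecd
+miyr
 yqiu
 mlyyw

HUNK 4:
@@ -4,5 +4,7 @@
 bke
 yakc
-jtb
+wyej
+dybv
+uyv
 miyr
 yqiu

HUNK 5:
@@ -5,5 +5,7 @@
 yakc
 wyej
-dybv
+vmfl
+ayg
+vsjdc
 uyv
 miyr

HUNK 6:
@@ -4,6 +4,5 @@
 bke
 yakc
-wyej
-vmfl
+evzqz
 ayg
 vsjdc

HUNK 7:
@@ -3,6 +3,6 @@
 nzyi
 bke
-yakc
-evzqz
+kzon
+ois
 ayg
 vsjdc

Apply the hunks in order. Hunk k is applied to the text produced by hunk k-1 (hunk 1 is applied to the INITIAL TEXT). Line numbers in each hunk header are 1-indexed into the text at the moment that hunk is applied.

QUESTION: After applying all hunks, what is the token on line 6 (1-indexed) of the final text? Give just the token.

Answer: ois

Derivation:
Hunk 1: at line 5 remove [fot,tsqr,ahh] add [qpfba] -> 10 lines: hbss lsw nzyi bke yakc ipx qpfba yqiu mlyyw jyz
Hunk 2: at line 4 remove [ipx,qpfba] add [jtb,hecd] -> 10 lines: hbss lsw nzyi bke yakc jtb hecd yqiu mlyyw jyz
Hunk 3: at line 5 remove [hecd] add [miyr] -> 10 lines: hbss lsw nzyi bke yakc jtb miyr yqiu mlyyw jyz
Hunk 4: at line 4 remove [jtb] add [wyej,dybv,uyv] -> 12 lines: hbss lsw nzyi bke yakc wyej dybv uyv miyr yqiu mlyyw jyz
Hunk 5: at line 5 remove [dybv] add [vmfl,ayg,vsjdc] -> 14 lines: hbss lsw nzyi bke yakc wyej vmfl ayg vsjdc uyv miyr yqiu mlyyw jyz
Hunk 6: at line 4 remove [wyej,vmfl] add [evzqz] -> 13 lines: hbss lsw nzyi bke yakc evzqz ayg vsjdc uyv miyr yqiu mlyyw jyz
Hunk 7: at line 3 remove [yakc,evzqz] add [kzon,ois] -> 13 lines: hbss lsw nzyi bke kzon ois ayg vsjdc uyv miyr yqiu mlyyw jyz
Final line 6: ois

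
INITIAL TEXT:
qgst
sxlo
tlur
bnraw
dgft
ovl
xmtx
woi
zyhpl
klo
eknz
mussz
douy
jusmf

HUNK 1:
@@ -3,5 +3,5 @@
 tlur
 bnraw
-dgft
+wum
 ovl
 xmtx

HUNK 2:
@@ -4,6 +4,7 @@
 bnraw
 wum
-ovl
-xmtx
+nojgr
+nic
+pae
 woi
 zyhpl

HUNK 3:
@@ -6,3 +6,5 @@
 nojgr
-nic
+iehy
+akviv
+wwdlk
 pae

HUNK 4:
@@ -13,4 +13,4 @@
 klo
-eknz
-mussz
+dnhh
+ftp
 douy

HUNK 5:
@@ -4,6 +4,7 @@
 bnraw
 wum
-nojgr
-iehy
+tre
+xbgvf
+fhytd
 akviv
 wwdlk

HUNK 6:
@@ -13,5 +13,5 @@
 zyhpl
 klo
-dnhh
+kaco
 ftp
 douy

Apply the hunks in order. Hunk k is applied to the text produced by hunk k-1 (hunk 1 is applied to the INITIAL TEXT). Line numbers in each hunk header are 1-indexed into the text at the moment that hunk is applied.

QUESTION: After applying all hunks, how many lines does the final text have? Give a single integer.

Hunk 1: at line 3 remove [dgft] add [wum] -> 14 lines: qgst sxlo tlur bnraw wum ovl xmtx woi zyhpl klo eknz mussz douy jusmf
Hunk 2: at line 4 remove [ovl,xmtx] add [nojgr,nic,pae] -> 15 lines: qgst sxlo tlur bnraw wum nojgr nic pae woi zyhpl klo eknz mussz douy jusmf
Hunk 3: at line 6 remove [nic] add [iehy,akviv,wwdlk] -> 17 lines: qgst sxlo tlur bnraw wum nojgr iehy akviv wwdlk pae woi zyhpl klo eknz mussz douy jusmf
Hunk 4: at line 13 remove [eknz,mussz] add [dnhh,ftp] -> 17 lines: qgst sxlo tlur bnraw wum nojgr iehy akviv wwdlk pae woi zyhpl klo dnhh ftp douy jusmf
Hunk 5: at line 4 remove [nojgr,iehy] add [tre,xbgvf,fhytd] -> 18 lines: qgst sxlo tlur bnraw wum tre xbgvf fhytd akviv wwdlk pae woi zyhpl klo dnhh ftp douy jusmf
Hunk 6: at line 13 remove [dnhh] add [kaco] -> 18 lines: qgst sxlo tlur bnraw wum tre xbgvf fhytd akviv wwdlk pae woi zyhpl klo kaco ftp douy jusmf
Final line count: 18

Answer: 18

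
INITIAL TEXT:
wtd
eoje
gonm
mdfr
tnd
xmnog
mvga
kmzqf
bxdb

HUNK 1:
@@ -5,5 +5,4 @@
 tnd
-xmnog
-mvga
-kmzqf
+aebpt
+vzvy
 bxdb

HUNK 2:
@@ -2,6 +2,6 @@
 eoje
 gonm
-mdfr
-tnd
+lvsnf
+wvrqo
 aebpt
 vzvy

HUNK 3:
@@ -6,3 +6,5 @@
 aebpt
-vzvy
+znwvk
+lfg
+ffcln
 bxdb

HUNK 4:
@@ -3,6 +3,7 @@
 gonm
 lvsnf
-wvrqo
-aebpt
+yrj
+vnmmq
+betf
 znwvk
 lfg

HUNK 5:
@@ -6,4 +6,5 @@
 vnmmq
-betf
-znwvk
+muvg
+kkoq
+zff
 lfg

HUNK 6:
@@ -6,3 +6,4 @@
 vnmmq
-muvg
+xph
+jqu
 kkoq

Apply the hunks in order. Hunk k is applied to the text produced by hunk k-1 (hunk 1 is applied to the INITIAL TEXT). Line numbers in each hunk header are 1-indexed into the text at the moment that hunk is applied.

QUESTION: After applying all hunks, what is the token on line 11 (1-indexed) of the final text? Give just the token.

Hunk 1: at line 5 remove [xmnog,mvga,kmzqf] add [aebpt,vzvy] -> 8 lines: wtd eoje gonm mdfr tnd aebpt vzvy bxdb
Hunk 2: at line 2 remove [mdfr,tnd] add [lvsnf,wvrqo] -> 8 lines: wtd eoje gonm lvsnf wvrqo aebpt vzvy bxdb
Hunk 3: at line 6 remove [vzvy] add [znwvk,lfg,ffcln] -> 10 lines: wtd eoje gonm lvsnf wvrqo aebpt znwvk lfg ffcln bxdb
Hunk 4: at line 3 remove [wvrqo,aebpt] add [yrj,vnmmq,betf] -> 11 lines: wtd eoje gonm lvsnf yrj vnmmq betf znwvk lfg ffcln bxdb
Hunk 5: at line 6 remove [betf,znwvk] add [muvg,kkoq,zff] -> 12 lines: wtd eoje gonm lvsnf yrj vnmmq muvg kkoq zff lfg ffcln bxdb
Hunk 6: at line 6 remove [muvg] add [xph,jqu] -> 13 lines: wtd eoje gonm lvsnf yrj vnmmq xph jqu kkoq zff lfg ffcln bxdb
Final line 11: lfg

Answer: lfg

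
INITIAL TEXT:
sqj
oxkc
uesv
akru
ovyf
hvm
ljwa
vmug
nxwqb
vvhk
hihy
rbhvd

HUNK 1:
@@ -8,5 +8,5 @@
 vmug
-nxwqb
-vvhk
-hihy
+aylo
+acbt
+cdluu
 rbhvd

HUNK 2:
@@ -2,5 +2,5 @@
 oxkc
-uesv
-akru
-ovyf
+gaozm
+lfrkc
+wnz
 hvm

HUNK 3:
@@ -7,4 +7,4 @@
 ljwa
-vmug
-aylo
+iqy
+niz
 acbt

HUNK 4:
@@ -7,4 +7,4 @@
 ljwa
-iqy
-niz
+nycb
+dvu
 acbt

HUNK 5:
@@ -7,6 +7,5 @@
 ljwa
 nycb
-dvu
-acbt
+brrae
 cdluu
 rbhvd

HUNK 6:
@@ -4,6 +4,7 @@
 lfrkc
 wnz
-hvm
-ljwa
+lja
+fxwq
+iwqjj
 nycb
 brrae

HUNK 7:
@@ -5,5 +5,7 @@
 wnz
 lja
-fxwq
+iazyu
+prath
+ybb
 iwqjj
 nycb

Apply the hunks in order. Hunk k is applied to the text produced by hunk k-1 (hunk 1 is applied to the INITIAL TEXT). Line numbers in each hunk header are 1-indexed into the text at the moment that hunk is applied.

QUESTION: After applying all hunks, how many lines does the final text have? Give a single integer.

Answer: 14

Derivation:
Hunk 1: at line 8 remove [nxwqb,vvhk,hihy] add [aylo,acbt,cdluu] -> 12 lines: sqj oxkc uesv akru ovyf hvm ljwa vmug aylo acbt cdluu rbhvd
Hunk 2: at line 2 remove [uesv,akru,ovyf] add [gaozm,lfrkc,wnz] -> 12 lines: sqj oxkc gaozm lfrkc wnz hvm ljwa vmug aylo acbt cdluu rbhvd
Hunk 3: at line 7 remove [vmug,aylo] add [iqy,niz] -> 12 lines: sqj oxkc gaozm lfrkc wnz hvm ljwa iqy niz acbt cdluu rbhvd
Hunk 4: at line 7 remove [iqy,niz] add [nycb,dvu] -> 12 lines: sqj oxkc gaozm lfrkc wnz hvm ljwa nycb dvu acbt cdluu rbhvd
Hunk 5: at line 7 remove [dvu,acbt] add [brrae] -> 11 lines: sqj oxkc gaozm lfrkc wnz hvm ljwa nycb brrae cdluu rbhvd
Hunk 6: at line 4 remove [hvm,ljwa] add [lja,fxwq,iwqjj] -> 12 lines: sqj oxkc gaozm lfrkc wnz lja fxwq iwqjj nycb brrae cdluu rbhvd
Hunk 7: at line 5 remove [fxwq] add [iazyu,prath,ybb] -> 14 lines: sqj oxkc gaozm lfrkc wnz lja iazyu prath ybb iwqjj nycb brrae cdluu rbhvd
Final line count: 14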